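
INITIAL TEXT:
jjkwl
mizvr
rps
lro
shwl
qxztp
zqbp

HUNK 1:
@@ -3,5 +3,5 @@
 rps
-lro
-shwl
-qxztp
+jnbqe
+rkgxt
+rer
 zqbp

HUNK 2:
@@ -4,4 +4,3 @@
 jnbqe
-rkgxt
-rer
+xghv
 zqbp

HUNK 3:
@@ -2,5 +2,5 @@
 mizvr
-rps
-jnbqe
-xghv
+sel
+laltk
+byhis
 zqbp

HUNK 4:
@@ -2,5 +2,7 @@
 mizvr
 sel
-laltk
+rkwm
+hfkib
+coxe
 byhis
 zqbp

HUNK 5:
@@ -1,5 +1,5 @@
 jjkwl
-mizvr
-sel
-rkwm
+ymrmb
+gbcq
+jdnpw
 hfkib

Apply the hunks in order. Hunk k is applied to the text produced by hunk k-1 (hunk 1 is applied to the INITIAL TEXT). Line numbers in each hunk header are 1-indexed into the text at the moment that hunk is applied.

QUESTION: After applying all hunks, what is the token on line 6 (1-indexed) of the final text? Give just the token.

Answer: coxe

Derivation:
Hunk 1: at line 3 remove [lro,shwl,qxztp] add [jnbqe,rkgxt,rer] -> 7 lines: jjkwl mizvr rps jnbqe rkgxt rer zqbp
Hunk 2: at line 4 remove [rkgxt,rer] add [xghv] -> 6 lines: jjkwl mizvr rps jnbqe xghv zqbp
Hunk 3: at line 2 remove [rps,jnbqe,xghv] add [sel,laltk,byhis] -> 6 lines: jjkwl mizvr sel laltk byhis zqbp
Hunk 4: at line 2 remove [laltk] add [rkwm,hfkib,coxe] -> 8 lines: jjkwl mizvr sel rkwm hfkib coxe byhis zqbp
Hunk 5: at line 1 remove [mizvr,sel,rkwm] add [ymrmb,gbcq,jdnpw] -> 8 lines: jjkwl ymrmb gbcq jdnpw hfkib coxe byhis zqbp
Final line 6: coxe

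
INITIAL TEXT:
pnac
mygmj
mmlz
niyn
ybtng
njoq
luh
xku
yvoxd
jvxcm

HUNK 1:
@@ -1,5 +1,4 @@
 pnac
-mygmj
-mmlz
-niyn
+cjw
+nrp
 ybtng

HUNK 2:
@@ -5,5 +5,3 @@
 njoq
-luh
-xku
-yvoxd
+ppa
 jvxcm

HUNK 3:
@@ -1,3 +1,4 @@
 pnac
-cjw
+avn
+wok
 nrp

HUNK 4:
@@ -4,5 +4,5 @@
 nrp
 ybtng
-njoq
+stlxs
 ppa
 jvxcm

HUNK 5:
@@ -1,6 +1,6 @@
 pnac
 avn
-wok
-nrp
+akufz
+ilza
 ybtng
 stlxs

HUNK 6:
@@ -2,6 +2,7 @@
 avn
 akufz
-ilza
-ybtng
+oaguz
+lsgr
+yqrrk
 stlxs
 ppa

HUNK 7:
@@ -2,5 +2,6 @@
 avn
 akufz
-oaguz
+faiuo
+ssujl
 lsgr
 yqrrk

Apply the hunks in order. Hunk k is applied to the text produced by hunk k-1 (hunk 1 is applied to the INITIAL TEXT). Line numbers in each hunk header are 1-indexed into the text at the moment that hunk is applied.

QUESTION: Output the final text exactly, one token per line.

Answer: pnac
avn
akufz
faiuo
ssujl
lsgr
yqrrk
stlxs
ppa
jvxcm

Derivation:
Hunk 1: at line 1 remove [mygmj,mmlz,niyn] add [cjw,nrp] -> 9 lines: pnac cjw nrp ybtng njoq luh xku yvoxd jvxcm
Hunk 2: at line 5 remove [luh,xku,yvoxd] add [ppa] -> 7 lines: pnac cjw nrp ybtng njoq ppa jvxcm
Hunk 3: at line 1 remove [cjw] add [avn,wok] -> 8 lines: pnac avn wok nrp ybtng njoq ppa jvxcm
Hunk 4: at line 4 remove [njoq] add [stlxs] -> 8 lines: pnac avn wok nrp ybtng stlxs ppa jvxcm
Hunk 5: at line 1 remove [wok,nrp] add [akufz,ilza] -> 8 lines: pnac avn akufz ilza ybtng stlxs ppa jvxcm
Hunk 6: at line 2 remove [ilza,ybtng] add [oaguz,lsgr,yqrrk] -> 9 lines: pnac avn akufz oaguz lsgr yqrrk stlxs ppa jvxcm
Hunk 7: at line 2 remove [oaguz] add [faiuo,ssujl] -> 10 lines: pnac avn akufz faiuo ssujl lsgr yqrrk stlxs ppa jvxcm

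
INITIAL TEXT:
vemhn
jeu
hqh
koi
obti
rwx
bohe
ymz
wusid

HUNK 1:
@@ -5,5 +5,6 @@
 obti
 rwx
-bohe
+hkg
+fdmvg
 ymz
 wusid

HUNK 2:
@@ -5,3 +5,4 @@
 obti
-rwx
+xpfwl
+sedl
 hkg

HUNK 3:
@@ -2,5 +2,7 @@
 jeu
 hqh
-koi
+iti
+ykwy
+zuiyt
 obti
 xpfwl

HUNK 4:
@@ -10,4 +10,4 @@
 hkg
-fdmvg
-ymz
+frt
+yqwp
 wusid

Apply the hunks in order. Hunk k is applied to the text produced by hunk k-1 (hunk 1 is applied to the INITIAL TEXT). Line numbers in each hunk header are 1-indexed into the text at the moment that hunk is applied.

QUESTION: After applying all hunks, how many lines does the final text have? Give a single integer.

Answer: 13

Derivation:
Hunk 1: at line 5 remove [bohe] add [hkg,fdmvg] -> 10 lines: vemhn jeu hqh koi obti rwx hkg fdmvg ymz wusid
Hunk 2: at line 5 remove [rwx] add [xpfwl,sedl] -> 11 lines: vemhn jeu hqh koi obti xpfwl sedl hkg fdmvg ymz wusid
Hunk 3: at line 2 remove [koi] add [iti,ykwy,zuiyt] -> 13 lines: vemhn jeu hqh iti ykwy zuiyt obti xpfwl sedl hkg fdmvg ymz wusid
Hunk 4: at line 10 remove [fdmvg,ymz] add [frt,yqwp] -> 13 lines: vemhn jeu hqh iti ykwy zuiyt obti xpfwl sedl hkg frt yqwp wusid
Final line count: 13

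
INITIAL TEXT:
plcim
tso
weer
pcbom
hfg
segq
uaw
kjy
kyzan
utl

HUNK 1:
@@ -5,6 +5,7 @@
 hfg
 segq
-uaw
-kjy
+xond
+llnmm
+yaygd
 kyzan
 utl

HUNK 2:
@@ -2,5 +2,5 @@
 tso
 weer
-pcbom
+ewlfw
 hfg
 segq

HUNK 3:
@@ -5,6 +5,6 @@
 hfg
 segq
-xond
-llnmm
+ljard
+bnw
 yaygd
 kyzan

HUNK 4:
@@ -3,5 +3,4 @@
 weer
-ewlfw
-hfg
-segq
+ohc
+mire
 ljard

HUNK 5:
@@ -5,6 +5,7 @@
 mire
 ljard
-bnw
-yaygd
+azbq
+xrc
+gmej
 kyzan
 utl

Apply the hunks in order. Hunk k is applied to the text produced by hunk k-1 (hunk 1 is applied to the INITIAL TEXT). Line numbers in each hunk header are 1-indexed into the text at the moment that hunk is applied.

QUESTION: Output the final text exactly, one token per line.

Hunk 1: at line 5 remove [uaw,kjy] add [xond,llnmm,yaygd] -> 11 lines: plcim tso weer pcbom hfg segq xond llnmm yaygd kyzan utl
Hunk 2: at line 2 remove [pcbom] add [ewlfw] -> 11 lines: plcim tso weer ewlfw hfg segq xond llnmm yaygd kyzan utl
Hunk 3: at line 5 remove [xond,llnmm] add [ljard,bnw] -> 11 lines: plcim tso weer ewlfw hfg segq ljard bnw yaygd kyzan utl
Hunk 4: at line 3 remove [ewlfw,hfg,segq] add [ohc,mire] -> 10 lines: plcim tso weer ohc mire ljard bnw yaygd kyzan utl
Hunk 5: at line 5 remove [bnw,yaygd] add [azbq,xrc,gmej] -> 11 lines: plcim tso weer ohc mire ljard azbq xrc gmej kyzan utl

Answer: plcim
tso
weer
ohc
mire
ljard
azbq
xrc
gmej
kyzan
utl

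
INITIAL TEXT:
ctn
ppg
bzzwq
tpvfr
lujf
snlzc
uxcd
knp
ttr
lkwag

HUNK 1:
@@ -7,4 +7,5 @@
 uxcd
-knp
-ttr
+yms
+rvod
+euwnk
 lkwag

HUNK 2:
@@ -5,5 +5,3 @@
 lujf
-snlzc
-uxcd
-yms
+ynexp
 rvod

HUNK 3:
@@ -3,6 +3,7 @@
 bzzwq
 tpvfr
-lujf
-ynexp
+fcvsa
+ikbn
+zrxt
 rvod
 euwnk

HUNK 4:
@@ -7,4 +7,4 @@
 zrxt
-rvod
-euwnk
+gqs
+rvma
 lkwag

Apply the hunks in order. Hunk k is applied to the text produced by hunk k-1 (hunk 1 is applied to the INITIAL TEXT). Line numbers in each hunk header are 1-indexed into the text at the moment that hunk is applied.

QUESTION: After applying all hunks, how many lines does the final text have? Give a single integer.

Hunk 1: at line 7 remove [knp,ttr] add [yms,rvod,euwnk] -> 11 lines: ctn ppg bzzwq tpvfr lujf snlzc uxcd yms rvod euwnk lkwag
Hunk 2: at line 5 remove [snlzc,uxcd,yms] add [ynexp] -> 9 lines: ctn ppg bzzwq tpvfr lujf ynexp rvod euwnk lkwag
Hunk 3: at line 3 remove [lujf,ynexp] add [fcvsa,ikbn,zrxt] -> 10 lines: ctn ppg bzzwq tpvfr fcvsa ikbn zrxt rvod euwnk lkwag
Hunk 4: at line 7 remove [rvod,euwnk] add [gqs,rvma] -> 10 lines: ctn ppg bzzwq tpvfr fcvsa ikbn zrxt gqs rvma lkwag
Final line count: 10

Answer: 10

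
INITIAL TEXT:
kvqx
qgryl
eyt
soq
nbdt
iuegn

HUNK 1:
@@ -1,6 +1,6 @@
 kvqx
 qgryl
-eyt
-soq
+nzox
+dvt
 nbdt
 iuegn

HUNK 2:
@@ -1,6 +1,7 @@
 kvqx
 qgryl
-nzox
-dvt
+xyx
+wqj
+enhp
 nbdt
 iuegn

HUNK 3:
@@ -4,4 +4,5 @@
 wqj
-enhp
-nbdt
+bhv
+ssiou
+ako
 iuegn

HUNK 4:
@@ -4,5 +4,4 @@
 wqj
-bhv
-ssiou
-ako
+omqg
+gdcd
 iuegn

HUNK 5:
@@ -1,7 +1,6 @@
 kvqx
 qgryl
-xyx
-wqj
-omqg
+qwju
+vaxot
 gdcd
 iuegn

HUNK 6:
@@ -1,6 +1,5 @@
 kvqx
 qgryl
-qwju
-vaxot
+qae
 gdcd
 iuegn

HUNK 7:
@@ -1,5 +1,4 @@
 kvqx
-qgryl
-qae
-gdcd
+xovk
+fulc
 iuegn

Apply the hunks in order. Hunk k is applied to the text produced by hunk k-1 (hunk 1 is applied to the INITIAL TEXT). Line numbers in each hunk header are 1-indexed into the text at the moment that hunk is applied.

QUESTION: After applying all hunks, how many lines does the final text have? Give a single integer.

Answer: 4

Derivation:
Hunk 1: at line 1 remove [eyt,soq] add [nzox,dvt] -> 6 lines: kvqx qgryl nzox dvt nbdt iuegn
Hunk 2: at line 1 remove [nzox,dvt] add [xyx,wqj,enhp] -> 7 lines: kvqx qgryl xyx wqj enhp nbdt iuegn
Hunk 3: at line 4 remove [enhp,nbdt] add [bhv,ssiou,ako] -> 8 lines: kvqx qgryl xyx wqj bhv ssiou ako iuegn
Hunk 4: at line 4 remove [bhv,ssiou,ako] add [omqg,gdcd] -> 7 lines: kvqx qgryl xyx wqj omqg gdcd iuegn
Hunk 5: at line 1 remove [xyx,wqj,omqg] add [qwju,vaxot] -> 6 lines: kvqx qgryl qwju vaxot gdcd iuegn
Hunk 6: at line 1 remove [qwju,vaxot] add [qae] -> 5 lines: kvqx qgryl qae gdcd iuegn
Hunk 7: at line 1 remove [qgryl,qae,gdcd] add [xovk,fulc] -> 4 lines: kvqx xovk fulc iuegn
Final line count: 4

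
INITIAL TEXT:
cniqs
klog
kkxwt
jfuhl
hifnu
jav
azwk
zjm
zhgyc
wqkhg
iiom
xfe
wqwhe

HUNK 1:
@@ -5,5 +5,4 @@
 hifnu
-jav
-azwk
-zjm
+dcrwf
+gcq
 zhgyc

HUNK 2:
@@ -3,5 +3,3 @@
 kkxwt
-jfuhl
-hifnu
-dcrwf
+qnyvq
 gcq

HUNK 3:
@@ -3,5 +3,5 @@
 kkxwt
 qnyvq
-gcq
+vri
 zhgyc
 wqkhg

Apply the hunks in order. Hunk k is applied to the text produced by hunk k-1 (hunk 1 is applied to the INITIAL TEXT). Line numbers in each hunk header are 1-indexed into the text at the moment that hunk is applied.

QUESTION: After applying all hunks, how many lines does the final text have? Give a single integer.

Hunk 1: at line 5 remove [jav,azwk,zjm] add [dcrwf,gcq] -> 12 lines: cniqs klog kkxwt jfuhl hifnu dcrwf gcq zhgyc wqkhg iiom xfe wqwhe
Hunk 2: at line 3 remove [jfuhl,hifnu,dcrwf] add [qnyvq] -> 10 lines: cniqs klog kkxwt qnyvq gcq zhgyc wqkhg iiom xfe wqwhe
Hunk 3: at line 3 remove [gcq] add [vri] -> 10 lines: cniqs klog kkxwt qnyvq vri zhgyc wqkhg iiom xfe wqwhe
Final line count: 10

Answer: 10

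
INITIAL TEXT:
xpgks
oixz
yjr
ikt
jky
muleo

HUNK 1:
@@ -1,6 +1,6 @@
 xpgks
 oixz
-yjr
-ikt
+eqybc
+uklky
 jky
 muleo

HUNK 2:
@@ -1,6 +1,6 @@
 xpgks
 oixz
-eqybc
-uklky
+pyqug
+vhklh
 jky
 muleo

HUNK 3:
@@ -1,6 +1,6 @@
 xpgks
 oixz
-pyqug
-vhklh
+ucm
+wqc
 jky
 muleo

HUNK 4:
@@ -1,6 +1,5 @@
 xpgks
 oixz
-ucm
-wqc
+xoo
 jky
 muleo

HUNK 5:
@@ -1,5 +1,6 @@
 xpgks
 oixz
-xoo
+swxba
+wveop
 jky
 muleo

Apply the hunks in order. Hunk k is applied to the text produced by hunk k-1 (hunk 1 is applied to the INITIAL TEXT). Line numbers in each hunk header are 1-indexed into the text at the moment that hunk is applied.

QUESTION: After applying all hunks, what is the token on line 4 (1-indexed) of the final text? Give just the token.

Hunk 1: at line 1 remove [yjr,ikt] add [eqybc,uklky] -> 6 lines: xpgks oixz eqybc uklky jky muleo
Hunk 2: at line 1 remove [eqybc,uklky] add [pyqug,vhklh] -> 6 lines: xpgks oixz pyqug vhklh jky muleo
Hunk 3: at line 1 remove [pyqug,vhklh] add [ucm,wqc] -> 6 lines: xpgks oixz ucm wqc jky muleo
Hunk 4: at line 1 remove [ucm,wqc] add [xoo] -> 5 lines: xpgks oixz xoo jky muleo
Hunk 5: at line 1 remove [xoo] add [swxba,wveop] -> 6 lines: xpgks oixz swxba wveop jky muleo
Final line 4: wveop

Answer: wveop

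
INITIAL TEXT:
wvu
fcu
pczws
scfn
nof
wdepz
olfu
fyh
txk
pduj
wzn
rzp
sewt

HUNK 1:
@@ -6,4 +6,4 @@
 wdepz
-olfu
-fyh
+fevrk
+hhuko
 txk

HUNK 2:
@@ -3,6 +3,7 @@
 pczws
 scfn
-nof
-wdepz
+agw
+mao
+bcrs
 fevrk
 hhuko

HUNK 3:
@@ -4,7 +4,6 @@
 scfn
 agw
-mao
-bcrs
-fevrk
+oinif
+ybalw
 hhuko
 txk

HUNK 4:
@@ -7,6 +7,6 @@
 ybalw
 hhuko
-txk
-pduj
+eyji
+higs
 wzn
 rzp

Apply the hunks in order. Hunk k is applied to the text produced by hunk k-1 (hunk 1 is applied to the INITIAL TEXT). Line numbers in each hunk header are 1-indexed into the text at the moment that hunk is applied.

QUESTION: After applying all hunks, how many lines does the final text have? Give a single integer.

Hunk 1: at line 6 remove [olfu,fyh] add [fevrk,hhuko] -> 13 lines: wvu fcu pczws scfn nof wdepz fevrk hhuko txk pduj wzn rzp sewt
Hunk 2: at line 3 remove [nof,wdepz] add [agw,mao,bcrs] -> 14 lines: wvu fcu pczws scfn agw mao bcrs fevrk hhuko txk pduj wzn rzp sewt
Hunk 3: at line 4 remove [mao,bcrs,fevrk] add [oinif,ybalw] -> 13 lines: wvu fcu pczws scfn agw oinif ybalw hhuko txk pduj wzn rzp sewt
Hunk 4: at line 7 remove [txk,pduj] add [eyji,higs] -> 13 lines: wvu fcu pczws scfn agw oinif ybalw hhuko eyji higs wzn rzp sewt
Final line count: 13

Answer: 13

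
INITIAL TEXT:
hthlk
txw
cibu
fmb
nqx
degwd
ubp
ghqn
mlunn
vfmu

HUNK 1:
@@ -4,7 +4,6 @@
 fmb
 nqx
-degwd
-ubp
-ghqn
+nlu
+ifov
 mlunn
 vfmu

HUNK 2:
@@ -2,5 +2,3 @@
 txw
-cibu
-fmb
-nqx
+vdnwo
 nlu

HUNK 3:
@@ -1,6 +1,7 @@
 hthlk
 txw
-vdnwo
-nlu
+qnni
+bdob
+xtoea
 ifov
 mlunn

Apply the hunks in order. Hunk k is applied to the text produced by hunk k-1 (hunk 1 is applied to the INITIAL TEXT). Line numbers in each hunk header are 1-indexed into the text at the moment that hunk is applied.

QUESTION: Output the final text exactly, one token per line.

Hunk 1: at line 4 remove [degwd,ubp,ghqn] add [nlu,ifov] -> 9 lines: hthlk txw cibu fmb nqx nlu ifov mlunn vfmu
Hunk 2: at line 2 remove [cibu,fmb,nqx] add [vdnwo] -> 7 lines: hthlk txw vdnwo nlu ifov mlunn vfmu
Hunk 3: at line 1 remove [vdnwo,nlu] add [qnni,bdob,xtoea] -> 8 lines: hthlk txw qnni bdob xtoea ifov mlunn vfmu

Answer: hthlk
txw
qnni
bdob
xtoea
ifov
mlunn
vfmu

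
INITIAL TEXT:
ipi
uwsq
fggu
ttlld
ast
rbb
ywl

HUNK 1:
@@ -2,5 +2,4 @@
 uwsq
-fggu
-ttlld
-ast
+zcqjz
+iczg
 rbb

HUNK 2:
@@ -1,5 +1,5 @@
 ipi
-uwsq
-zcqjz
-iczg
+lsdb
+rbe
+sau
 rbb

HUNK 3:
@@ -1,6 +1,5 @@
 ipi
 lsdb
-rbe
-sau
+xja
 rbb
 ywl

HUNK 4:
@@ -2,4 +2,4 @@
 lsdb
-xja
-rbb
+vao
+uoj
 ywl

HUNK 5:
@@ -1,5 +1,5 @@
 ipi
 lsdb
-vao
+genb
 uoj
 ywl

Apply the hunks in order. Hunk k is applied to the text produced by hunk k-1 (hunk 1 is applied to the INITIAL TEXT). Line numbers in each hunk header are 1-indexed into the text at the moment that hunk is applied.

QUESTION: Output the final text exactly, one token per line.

Answer: ipi
lsdb
genb
uoj
ywl

Derivation:
Hunk 1: at line 2 remove [fggu,ttlld,ast] add [zcqjz,iczg] -> 6 lines: ipi uwsq zcqjz iczg rbb ywl
Hunk 2: at line 1 remove [uwsq,zcqjz,iczg] add [lsdb,rbe,sau] -> 6 lines: ipi lsdb rbe sau rbb ywl
Hunk 3: at line 1 remove [rbe,sau] add [xja] -> 5 lines: ipi lsdb xja rbb ywl
Hunk 4: at line 2 remove [xja,rbb] add [vao,uoj] -> 5 lines: ipi lsdb vao uoj ywl
Hunk 5: at line 1 remove [vao] add [genb] -> 5 lines: ipi lsdb genb uoj ywl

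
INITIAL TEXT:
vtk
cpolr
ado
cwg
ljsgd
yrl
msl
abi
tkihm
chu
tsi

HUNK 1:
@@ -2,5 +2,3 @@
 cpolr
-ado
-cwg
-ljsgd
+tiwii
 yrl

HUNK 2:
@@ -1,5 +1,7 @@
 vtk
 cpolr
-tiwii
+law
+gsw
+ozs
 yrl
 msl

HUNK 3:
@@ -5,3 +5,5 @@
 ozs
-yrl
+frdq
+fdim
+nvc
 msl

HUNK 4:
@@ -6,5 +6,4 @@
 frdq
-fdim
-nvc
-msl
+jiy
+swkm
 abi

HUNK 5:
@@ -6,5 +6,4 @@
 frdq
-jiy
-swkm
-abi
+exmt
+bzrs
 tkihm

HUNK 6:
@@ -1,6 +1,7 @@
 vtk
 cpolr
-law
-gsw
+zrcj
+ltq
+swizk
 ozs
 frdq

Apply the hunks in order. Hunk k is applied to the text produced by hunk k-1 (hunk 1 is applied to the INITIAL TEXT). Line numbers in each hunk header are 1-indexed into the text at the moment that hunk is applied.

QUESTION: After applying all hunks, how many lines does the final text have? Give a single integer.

Hunk 1: at line 2 remove [ado,cwg,ljsgd] add [tiwii] -> 9 lines: vtk cpolr tiwii yrl msl abi tkihm chu tsi
Hunk 2: at line 1 remove [tiwii] add [law,gsw,ozs] -> 11 lines: vtk cpolr law gsw ozs yrl msl abi tkihm chu tsi
Hunk 3: at line 5 remove [yrl] add [frdq,fdim,nvc] -> 13 lines: vtk cpolr law gsw ozs frdq fdim nvc msl abi tkihm chu tsi
Hunk 4: at line 6 remove [fdim,nvc,msl] add [jiy,swkm] -> 12 lines: vtk cpolr law gsw ozs frdq jiy swkm abi tkihm chu tsi
Hunk 5: at line 6 remove [jiy,swkm,abi] add [exmt,bzrs] -> 11 lines: vtk cpolr law gsw ozs frdq exmt bzrs tkihm chu tsi
Hunk 6: at line 1 remove [law,gsw] add [zrcj,ltq,swizk] -> 12 lines: vtk cpolr zrcj ltq swizk ozs frdq exmt bzrs tkihm chu tsi
Final line count: 12

Answer: 12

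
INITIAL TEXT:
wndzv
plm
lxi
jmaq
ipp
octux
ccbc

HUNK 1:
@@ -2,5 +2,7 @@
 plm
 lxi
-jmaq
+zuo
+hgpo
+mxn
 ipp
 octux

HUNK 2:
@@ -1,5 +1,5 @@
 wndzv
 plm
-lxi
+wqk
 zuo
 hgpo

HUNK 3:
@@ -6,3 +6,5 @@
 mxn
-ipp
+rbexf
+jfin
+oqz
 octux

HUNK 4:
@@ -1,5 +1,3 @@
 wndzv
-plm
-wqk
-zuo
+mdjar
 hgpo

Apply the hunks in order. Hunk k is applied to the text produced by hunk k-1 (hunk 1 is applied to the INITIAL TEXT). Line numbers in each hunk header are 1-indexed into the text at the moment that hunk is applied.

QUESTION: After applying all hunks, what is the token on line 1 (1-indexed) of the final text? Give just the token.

Answer: wndzv

Derivation:
Hunk 1: at line 2 remove [jmaq] add [zuo,hgpo,mxn] -> 9 lines: wndzv plm lxi zuo hgpo mxn ipp octux ccbc
Hunk 2: at line 1 remove [lxi] add [wqk] -> 9 lines: wndzv plm wqk zuo hgpo mxn ipp octux ccbc
Hunk 3: at line 6 remove [ipp] add [rbexf,jfin,oqz] -> 11 lines: wndzv plm wqk zuo hgpo mxn rbexf jfin oqz octux ccbc
Hunk 4: at line 1 remove [plm,wqk,zuo] add [mdjar] -> 9 lines: wndzv mdjar hgpo mxn rbexf jfin oqz octux ccbc
Final line 1: wndzv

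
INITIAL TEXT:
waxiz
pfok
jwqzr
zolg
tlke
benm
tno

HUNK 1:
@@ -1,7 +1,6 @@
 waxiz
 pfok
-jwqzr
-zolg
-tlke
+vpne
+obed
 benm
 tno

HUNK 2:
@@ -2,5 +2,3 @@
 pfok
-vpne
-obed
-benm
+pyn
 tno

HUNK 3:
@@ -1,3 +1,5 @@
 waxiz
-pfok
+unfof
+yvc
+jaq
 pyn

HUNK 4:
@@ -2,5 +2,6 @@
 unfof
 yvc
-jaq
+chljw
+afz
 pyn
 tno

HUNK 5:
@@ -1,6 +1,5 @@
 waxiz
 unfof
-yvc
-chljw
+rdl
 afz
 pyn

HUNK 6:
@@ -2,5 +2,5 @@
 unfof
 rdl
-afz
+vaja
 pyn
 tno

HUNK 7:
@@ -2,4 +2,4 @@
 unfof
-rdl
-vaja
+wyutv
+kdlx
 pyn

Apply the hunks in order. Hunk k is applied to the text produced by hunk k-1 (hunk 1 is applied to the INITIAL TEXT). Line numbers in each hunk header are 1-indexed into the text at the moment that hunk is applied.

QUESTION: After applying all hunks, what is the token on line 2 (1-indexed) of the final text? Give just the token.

Answer: unfof

Derivation:
Hunk 1: at line 1 remove [jwqzr,zolg,tlke] add [vpne,obed] -> 6 lines: waxiz pfok vpne obed benm tno
Hunk 2: at line 2 remove [vpne,obed,benm] add [pyn] -> 4 lines: waxiz pfok pyn tno
Hunk 3: at line 1 remove [pfok] add [unfof,yvc,jaq] -> 6 lines: waxiz unfof yvc jaq pyn tno
Hunk 4: at line 2 remove [jaq] add [chljw,afz] -> 7 lines: waxiz unfof yvc chljw afz pyn tno
Hunk 5: at line 1 remove [yvc,chljw] add [rdl] -> 6 lines: waxiz unfof rdl afz pyn tno
Hunk 6: at line 2 remove [afz] add [vaja] -> 6 lines: waxiz unfof rdl vaja pyn tno
Hunk 7: at line 2 remove [rdl,vaja] add [wyutv,kdlx] -> 6 lines: waxiz unfof wyutv kdlx pyn tno
Final line 2: unfof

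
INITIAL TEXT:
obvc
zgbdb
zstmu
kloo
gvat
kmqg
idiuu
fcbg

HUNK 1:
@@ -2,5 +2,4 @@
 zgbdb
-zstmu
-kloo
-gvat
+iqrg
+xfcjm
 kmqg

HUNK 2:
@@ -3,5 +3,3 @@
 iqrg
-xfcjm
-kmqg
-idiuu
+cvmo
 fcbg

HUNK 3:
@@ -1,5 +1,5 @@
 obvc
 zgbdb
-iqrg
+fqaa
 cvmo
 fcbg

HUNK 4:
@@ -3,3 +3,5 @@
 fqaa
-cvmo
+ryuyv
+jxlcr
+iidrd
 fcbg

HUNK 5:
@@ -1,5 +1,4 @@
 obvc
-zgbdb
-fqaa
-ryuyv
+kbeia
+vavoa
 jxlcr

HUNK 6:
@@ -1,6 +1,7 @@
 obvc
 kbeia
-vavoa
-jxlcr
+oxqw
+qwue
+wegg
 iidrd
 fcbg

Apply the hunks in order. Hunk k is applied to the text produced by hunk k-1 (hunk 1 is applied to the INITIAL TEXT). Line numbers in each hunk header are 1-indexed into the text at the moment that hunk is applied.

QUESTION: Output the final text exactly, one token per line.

Hunk 1: at line 2 remove [zstmu,kloo,gvat] add [iqrg,xfcjm] -> 7 lines: obvc zgbdb iqrg xfcjm kmqg idiuu fcbg
Hunk 2: at line 3 remove [xfcjm,kmqg,idiuu] add [cvmo] -> 5 lines: obvc zgbdb iqrg cvmo fcbg
Hunk 3: at line 1 remove [iqrg] add [fqaa] -> 5 lines: obvc zgbdb fqaa cvmo fcbg
Hunk 4: at line 3 remove [cvmo] add [ryuyv,jxlcr,iidrd] -> 7 lines: obvc zgbdb fqaa ryuyv jxlcr iidrd fcbg
Hunk 5: at line 1 remove [zgbdb,fqaa,ryuyv] add [kbeia,vavoa] -> 6 lines: obvc kbeia vavoa jxlcr iidrd fcbg
Hunk 6: at line 1 remove [vavoa,jxlcr] add [oxqw,qwue,wegg] -> 7 lines: obvc kbeia oxqw qwue wegg iidrd fcbg

Answer: obvc
kbeia
oxqw
qwue
wegg
iidrd
fcbg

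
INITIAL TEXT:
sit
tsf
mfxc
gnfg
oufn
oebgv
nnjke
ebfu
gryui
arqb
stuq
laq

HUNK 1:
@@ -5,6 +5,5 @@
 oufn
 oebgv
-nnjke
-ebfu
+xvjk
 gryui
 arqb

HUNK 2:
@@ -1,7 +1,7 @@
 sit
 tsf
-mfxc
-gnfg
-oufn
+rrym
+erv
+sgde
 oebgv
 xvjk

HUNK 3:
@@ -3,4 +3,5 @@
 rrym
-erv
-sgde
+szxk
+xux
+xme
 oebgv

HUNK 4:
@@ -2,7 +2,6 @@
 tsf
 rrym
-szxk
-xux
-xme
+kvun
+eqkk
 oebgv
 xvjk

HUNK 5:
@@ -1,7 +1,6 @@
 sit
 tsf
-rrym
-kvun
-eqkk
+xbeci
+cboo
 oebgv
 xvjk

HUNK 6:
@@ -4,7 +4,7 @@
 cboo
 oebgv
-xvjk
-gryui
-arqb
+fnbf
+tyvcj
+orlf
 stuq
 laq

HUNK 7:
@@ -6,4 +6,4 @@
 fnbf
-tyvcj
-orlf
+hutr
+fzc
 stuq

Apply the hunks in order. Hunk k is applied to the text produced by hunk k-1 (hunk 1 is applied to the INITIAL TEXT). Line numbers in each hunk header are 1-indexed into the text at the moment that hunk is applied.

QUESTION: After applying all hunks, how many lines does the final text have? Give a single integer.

Hunk 1: at line 5 remove [nnjke,ebfu] add [xvjk] -> 11 lines: sit tsf mfxc gnfg oufn oebgv xvjk gryui arqb stuq laq
Hunk 2: at line 1 remove [mfxc,gnfg,oufn] add [rrym,erv,sgde] -> 11 lines: sit tsf rrym erv sgde oebgv xvjk gryui arqb stuq laq
Hunk 3: at line 3 remove [erv,sgde] add [szxk,xux,xme] -> 12 lines: sit tsf rrym szxk xux xme oebgv xvjk gryui arqb stuq laq
Hunk 4: at line 2 remove [szxk,xux,xme] add [kvun,eqkk] -> 11 lines: sit tsf rrym kvun eqkk oebgv xvjk gryui arqb stuq laq
Hunk 5: at line 1 remove [rrym,kvun,eqkk] add [xbeci,cboo] -> 10 lines: sit tsf xbeci cboo oebgv xvjk gryui arqb stuq laq
Hunk 6: at line 4 remove [xvjk,gryui,arqb] add [fnbf,tyvcj,orlf] -> 10 lines: sit tsf xbeci cboo oebgv fnbf tyvcj orlf stuq laq
Hunk 7: at line 6 remove [tyvcj,orlf] add [hutr,fzc] -> 10 lines: sit tsf xbeci cboo oebgv fnbf hutr fzc stuq laq
Final line count: 10

Answer: 10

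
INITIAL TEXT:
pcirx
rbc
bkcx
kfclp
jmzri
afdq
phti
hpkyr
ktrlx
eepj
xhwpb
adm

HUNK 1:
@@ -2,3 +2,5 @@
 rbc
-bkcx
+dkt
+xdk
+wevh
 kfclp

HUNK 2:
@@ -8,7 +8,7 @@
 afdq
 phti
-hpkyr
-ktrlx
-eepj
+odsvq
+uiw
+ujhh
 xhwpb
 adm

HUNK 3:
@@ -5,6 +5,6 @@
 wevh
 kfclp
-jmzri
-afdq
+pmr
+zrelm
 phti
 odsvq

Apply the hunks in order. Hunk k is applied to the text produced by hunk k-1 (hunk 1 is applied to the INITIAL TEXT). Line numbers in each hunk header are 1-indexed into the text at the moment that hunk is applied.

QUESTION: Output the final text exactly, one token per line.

Hunk 1: at line 2 remove [bkcx] add [dkt,xdk,wevh] -> 14 lines: pcirx rbc dkt xdk wevh kfclp jmzri afdq phti hpkyr ktrlx eepj xhwpb adm
Hunk 2: at line 8 remove [hpkyr,ktrlx,eepj] add [odsvq,uiw,ujhh] -> 14 lines: pcirx rbc dkt xdk wevh kfclp jmzri afdq phti odsvq uiw ujhh xhwpb adm
Hunk 3: at line 5 remove [jmzri,afdq] add [pmr,zrelm] -> 14 lines: pcirx rbc dkt xdk wevh kfclp pmr zrelm phti odsvq uiw ujhh xhwpb adm

Answer: pcirx
rbc
dkt
xdk
wevh
kfclp
pmr
zrelm
phti
odsvq
uiw
ujhh
xhwpb
adm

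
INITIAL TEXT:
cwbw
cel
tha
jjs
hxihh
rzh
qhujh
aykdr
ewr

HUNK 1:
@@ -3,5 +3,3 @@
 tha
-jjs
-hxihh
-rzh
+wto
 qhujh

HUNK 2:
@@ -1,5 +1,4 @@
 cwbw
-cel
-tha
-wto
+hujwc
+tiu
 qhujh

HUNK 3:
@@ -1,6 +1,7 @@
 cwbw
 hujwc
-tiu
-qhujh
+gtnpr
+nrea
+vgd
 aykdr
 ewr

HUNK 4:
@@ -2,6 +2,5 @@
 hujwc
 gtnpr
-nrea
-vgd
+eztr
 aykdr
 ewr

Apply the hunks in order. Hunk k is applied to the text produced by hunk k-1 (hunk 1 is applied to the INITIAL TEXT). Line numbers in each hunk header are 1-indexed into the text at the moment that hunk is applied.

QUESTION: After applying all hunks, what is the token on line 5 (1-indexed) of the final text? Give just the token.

Answer: aykdr

Derivation:
Hunk 1: at line 3 remove [jjs,hxihh,rzh] add [wto] -> 7 lines: cwbw cel tha wto qhujh aykdr ewr
Hunk 2: at line 1 remove [cel,tha,wto] add [hujwc,tiu] -> 6 lines: cwbw hujwc tiu qhujh aykdr ewr
Hunk 3: at line 1 remove [tiu,qhujh] add [gtnpr,nrea,vgd] -> 7 lines: cwbw hujwc gtnpr nrea vgd aykdr ewr
Hunk 4: at line 2 remove [nrea,vgd] add [eztr] -> 6 lines: cwbw hujwc gtnpr eztr aykdr ewr
Final line 5: aykdr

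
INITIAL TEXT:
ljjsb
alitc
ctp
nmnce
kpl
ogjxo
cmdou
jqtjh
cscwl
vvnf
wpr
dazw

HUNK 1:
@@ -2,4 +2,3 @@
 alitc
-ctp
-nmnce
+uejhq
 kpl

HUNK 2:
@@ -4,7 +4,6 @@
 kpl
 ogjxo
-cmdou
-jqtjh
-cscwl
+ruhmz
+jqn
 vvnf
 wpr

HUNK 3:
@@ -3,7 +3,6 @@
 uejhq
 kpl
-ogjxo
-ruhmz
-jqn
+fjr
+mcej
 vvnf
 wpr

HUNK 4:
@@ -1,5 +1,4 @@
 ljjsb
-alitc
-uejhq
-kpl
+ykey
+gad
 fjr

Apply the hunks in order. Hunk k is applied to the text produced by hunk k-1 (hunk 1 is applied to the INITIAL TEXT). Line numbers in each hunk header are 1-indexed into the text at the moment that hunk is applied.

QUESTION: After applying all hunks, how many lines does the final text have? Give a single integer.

Answer: 8

Derivation:
Hunk 1: at line 2 remove [ctp,nmnce] add [uejhq] -> 11 lines: ljjsb alitc uejhq kpl ogjxo cmdou jqtjh cscwl vvnf wpr dazw
Hunk 2: at line 4 remove [cmdou,jqtjh,cscwl] add [ruhmz,jqn] -> 10 lines: ljjsb alitc uejhq kpl ogjxo ruhmz jqn vvnf wpr dazw
Hunk 3: at line 3 remove [ogjxo,ruhmz,jqn] add [fjr,mcej] -> 9 lines: ljjsb alitc uejhq kpl fjr mcej vvnf wpr dazw
Hunk 4: at line 1 remove [alitc,uejhq,kpl] add [ykey,gad] -> 8 lines: ljjsb ykey gad fjr mcej vvnf wpr dazw
Final line count: 8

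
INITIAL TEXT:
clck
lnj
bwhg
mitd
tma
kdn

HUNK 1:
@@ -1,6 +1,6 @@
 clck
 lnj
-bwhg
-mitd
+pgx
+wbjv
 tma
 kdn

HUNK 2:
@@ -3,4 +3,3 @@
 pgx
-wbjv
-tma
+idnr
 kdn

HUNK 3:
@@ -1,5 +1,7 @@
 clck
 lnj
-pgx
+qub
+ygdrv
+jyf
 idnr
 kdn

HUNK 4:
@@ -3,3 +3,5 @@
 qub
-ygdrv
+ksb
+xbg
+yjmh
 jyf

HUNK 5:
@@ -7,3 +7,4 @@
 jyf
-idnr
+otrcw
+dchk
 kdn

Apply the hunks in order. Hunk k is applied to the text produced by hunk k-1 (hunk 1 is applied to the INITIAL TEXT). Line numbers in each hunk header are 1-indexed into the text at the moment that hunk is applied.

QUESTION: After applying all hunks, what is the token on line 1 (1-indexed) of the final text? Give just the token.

Hunk 1: at line 1 remove [bwhg,mitd] add [pgx,wbjv] -> 6 lines: clck lnj pgx wbjv tma kdn
Hunk 2: at line 3 remove [wbjv,tma] add [idnr] -> 5 lines: clck lnj pgx idnr kdn
Hunk 3: at line 1 remove [pgx] add [qub,ygdrv,jyf] -> 7 lines: clck lnj qub ygdrv jyf idnr kdn
Hunk 4: at line 3 remove [ygdrv] add [ksb,xbg,yjmh] -> 9 lines: clck lnj qub ksb xbg yjmh jyf idnr kdn
Hunk 5: at line 7 remove [idnr] add [otrcw,dchk] -> 10 lines: clck lnj qub ksb xbg yjmh jyf otrcw dchk kdn
Final line 1: clck

Answer: clck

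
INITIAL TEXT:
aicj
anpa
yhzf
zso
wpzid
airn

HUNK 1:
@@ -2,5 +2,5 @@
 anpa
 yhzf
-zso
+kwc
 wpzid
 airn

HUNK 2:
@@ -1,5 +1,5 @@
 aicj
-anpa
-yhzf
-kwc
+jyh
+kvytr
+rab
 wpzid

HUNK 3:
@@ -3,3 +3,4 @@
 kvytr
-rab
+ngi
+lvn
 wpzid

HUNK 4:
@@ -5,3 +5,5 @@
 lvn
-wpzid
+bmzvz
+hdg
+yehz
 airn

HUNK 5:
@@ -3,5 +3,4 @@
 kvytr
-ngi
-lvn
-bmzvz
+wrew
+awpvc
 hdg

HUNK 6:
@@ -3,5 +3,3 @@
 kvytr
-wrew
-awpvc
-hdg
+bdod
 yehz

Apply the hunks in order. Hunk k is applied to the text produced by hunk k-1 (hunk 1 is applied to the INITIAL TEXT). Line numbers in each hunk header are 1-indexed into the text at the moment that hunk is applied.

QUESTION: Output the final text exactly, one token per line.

Hunk 1: at line 2 remove [zso] add [kwc] -> 6 lines: aicj anpa yhzf kwc wpzid airn
Hunk 2: at line 1 remove [anpa,yhzf,kwc] add [jyh,kvytr,rab] -> 6 lines: aicj jyh kvytr rab wpzid airn
Hunk 3: at line 3 remove [rab] add [ngi,lvn] -> 7 lines: aicj jyh kvytr ngi lvn wpzid airn
Hunk 4: at line 5 remove [wpzid] add [bmzvz,hdg,yehz] -> 9 lines: aicj jyh kvytr ngi lvn bmzvz hdg yehz airn
Hunk 5: at line 3 remove [ngi,lvn,bmzvz] add [wrew,awpvc] -> 8 lines: aicj jyh kvytr wrew awpvc hdg yehz airn
Hunk 6: at line 3 remove [wrew,awpvc,hdg] add [bdod] -> 6 lines: aicj jyh kvytr bdod yehz airn

Answer: aicj
jyh
kvytr
bdod
yehz
airn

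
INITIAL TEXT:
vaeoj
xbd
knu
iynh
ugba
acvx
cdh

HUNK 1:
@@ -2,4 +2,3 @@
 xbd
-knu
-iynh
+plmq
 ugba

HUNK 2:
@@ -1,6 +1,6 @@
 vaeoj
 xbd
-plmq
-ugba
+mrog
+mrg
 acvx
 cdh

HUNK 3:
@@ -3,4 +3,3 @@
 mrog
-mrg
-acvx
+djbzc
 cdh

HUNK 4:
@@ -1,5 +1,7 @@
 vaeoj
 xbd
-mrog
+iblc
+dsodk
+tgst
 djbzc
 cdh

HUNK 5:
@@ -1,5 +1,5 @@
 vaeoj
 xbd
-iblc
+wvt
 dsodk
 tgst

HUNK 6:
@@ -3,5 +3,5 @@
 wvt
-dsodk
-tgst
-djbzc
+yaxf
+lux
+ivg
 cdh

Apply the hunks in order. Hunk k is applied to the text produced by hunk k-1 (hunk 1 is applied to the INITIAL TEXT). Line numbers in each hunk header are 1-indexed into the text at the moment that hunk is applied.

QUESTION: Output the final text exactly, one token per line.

Answer: vaeoj
xbd
wvt
yaxf
lux
ivg
cdh

Derivation:
Hunk 1: at line 2 remove [knu,iynh] add [plmq] -> 6 lines: vaeoj xbd plmq ugba acvx cdh
Hunk 2: at line 1 remove [plmq,ugba] add [mrog,mrg] -> 6 lines: vaeoj xbd mrog mrg acvx cdh
Hunk 3: at line 3 remove [mrg,acvx] add [djbzc] -> 5 lines: vaeoj xbd mrog djbzc cdh
Hunk 4: at line 1 remove [mrog] add [iblc,dsodk,tgst] -> 7 lines: vaeoj xbd iblc dsodk tgst djbzc cdh
Hunk 5: at line 1 remove [iblc] add [wvt] -> 7 lines: vaeoj xbd wvt dsodk tgst djbzc cdh
Hunk 6: at line 3 remove [dsodk,tgst,djbzc] add [yaxf,lux,ivg] -> 7 lines: vaeoj xbd wvt yaxf lux ivg cdh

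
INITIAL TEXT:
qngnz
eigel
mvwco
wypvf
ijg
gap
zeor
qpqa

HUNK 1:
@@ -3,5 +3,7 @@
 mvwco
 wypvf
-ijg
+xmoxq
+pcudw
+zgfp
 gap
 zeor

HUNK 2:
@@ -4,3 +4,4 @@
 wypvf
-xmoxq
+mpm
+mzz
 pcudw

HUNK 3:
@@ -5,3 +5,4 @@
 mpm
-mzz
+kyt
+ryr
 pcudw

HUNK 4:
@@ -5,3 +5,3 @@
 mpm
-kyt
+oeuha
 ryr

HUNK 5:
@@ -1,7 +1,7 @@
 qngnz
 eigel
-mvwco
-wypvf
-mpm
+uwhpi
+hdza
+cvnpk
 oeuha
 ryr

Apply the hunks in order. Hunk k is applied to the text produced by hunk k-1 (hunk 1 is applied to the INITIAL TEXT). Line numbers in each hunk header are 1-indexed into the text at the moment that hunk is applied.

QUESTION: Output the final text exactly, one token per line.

Hunk 1: at line 3 remove [ijg] add [xmoxq,pcudw,zgfp] -> 10 lines: qngnz eigel mvwco wypvf xmoxq pcudw zgfp gap zeor qpqa
Hunk 2: at line 4 remove [xmoxq] add [mpm,mzz] -> 11 lines: qngnz eigel mvwco wypvf mpm mzz pcudw zgfp gap zeor qpqa
Hunk 3: at line 5 remove [mzz] add [kyt,ryr] -> 12 lines: qngnz eigel mvwco wypvf mpm kyt ryr pcudw zgfp gap zeor qpqa
Hunk 4: at line 5 remove [kyt] add [oeuha] -> 12 lines: qngnz eigel mvwco wypvf mpm oeuha ryr pcudw zgfp gap zeor qpqa
Hunk 5: at line 1 remove [mvwco,wypvf,mpm] add [uwhpi,hdza,cvnpk] -> 12 lines: qngnz eigel uwhpi hdza cvnpk oeuha ryr pcudw zgfp gap zeor qpqa

Answer: qngnz
eigel
uwhpi
hdza
cvnpk
oeuha
ryr
pcudw
zgfp
gap
zeor
qpqa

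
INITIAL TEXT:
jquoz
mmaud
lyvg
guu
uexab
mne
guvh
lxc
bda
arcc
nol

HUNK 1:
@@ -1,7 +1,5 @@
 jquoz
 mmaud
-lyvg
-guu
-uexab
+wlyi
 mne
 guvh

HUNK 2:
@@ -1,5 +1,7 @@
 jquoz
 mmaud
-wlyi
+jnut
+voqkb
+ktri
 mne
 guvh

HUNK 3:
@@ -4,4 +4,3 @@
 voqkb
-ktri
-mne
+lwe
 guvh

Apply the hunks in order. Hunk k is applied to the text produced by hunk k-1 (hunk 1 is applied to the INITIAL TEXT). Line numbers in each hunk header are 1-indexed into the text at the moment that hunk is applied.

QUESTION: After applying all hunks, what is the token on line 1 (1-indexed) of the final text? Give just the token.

Answer: jquoz

Derivation:
Hunk 1: at line 1 remove [lyvg,guu,uexab] add [wlyi] -> 9 lines: jquoz mmaud wlyi mne guvh lxc bda arcc nol
Hunk 2: at line 1 remove [wlyi] add [jnut,voqkb,ktri] -> 11 lines: jquoz mmaud jnut voqkb ktri mne guvh lxc bda arcc nol
Hunk 3: at line 4 remove [ktri,mne] add [lwe] -> 10 lines: jquoz mmaud jnut voqkb lwe guvh lxc bda arcc nol
Final line 1: jquoz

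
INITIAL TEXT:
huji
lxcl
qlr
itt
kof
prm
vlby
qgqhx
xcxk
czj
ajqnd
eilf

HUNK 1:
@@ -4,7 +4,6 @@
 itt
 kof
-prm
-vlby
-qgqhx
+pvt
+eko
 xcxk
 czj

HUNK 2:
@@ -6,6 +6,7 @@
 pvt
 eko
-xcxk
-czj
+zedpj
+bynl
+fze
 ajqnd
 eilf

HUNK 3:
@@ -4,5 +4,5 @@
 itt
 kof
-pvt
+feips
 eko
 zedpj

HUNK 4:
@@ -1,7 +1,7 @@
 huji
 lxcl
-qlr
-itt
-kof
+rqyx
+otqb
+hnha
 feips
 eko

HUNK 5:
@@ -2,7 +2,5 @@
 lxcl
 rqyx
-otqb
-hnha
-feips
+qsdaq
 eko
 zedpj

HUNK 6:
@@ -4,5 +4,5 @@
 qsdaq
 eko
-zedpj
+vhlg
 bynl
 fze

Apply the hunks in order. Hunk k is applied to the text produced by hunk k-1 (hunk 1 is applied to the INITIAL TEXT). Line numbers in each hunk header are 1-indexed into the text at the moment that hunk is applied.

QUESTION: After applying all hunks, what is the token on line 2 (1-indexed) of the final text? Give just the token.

Answer: lxcl

Derivation:
Hunk 1: at line 4 remove [prm,vlby,qgqhx] add [pvt,eko] -> 11 lines: huji lxcl qlr itt kof pvt eko xcxk czj ajqnd eilf
Hunk 2: at line 6 remove [xcxk,czj] add [zedpj,bynl,fze] -> 12 lines: huji lxcl qlr itt kof pvt eko zedpj bynl fze ajqnd eilf
Hunk 3: at line 4 remove [pvt] add [feips] -> 12 lines: huji lxcl qlr itt kof feips eko zedpj bynl fze ajqnd eilf
Hunk 4: at line 1 remove [qlr,itt,kof] add [rqyx,otqb,hnha] -> 12 lines: huji lxcl rqyx otqb hnha feips eko zedpj bynl fze ajqnd eilf
Hunk 5: at line 2 remove [otqb,hnha,feips] add [qsdaq] -> 10 lines: huji lxcl rqyx qsdaq eko zedpj bynl fze ajqnd eilf
Hunk 6: at line 4 remove [zedpj] add [vhlg] -> 10 lines: huji lxcl rqyx qsdaq eko vhlg bynl fze ajqnd eilf
Final line 2: lxcl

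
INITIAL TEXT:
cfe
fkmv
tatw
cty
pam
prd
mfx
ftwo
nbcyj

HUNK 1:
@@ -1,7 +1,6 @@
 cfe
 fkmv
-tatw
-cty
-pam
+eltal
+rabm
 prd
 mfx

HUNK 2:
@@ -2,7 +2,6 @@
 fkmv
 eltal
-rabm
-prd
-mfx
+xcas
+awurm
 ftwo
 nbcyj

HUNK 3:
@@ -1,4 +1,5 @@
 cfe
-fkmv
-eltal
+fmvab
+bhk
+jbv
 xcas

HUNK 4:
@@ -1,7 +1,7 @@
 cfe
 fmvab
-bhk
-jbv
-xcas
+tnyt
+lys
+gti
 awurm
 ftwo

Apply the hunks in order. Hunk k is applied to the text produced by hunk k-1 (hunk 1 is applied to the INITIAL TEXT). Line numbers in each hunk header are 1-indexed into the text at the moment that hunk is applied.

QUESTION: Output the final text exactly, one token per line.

Hunk 1: at line 1 remove [tatw,cty,pam] add [eltal,rabm] -> 8 lines: cfe fkmv eltal rabm prd mfx ftwo nbcyj
Hunk 2: at line 2 remove [rabm,prd,mfx] add [xcas,awurm] -> 7 lines: cfe fkmv eltal xcas awurm ftwo nbcyj
Hunk 3: at line 1 remove [fkmv,eltal] add [fmvab,bhk,jbv] -> 8 lines: cfe fmvab bhk jbv xcas awurm ftwo nbcyj
Hunk 4: at line 1 remove [bhk,jbv,xcas] add [tnyt,lys,gti] -> 8 lines: cfe fmvab tnyt lys gti awurm ftwo nbcyj

Answer: cfe
fmvab
tnyt
lys
gti
awurm
ftwo
nbcyj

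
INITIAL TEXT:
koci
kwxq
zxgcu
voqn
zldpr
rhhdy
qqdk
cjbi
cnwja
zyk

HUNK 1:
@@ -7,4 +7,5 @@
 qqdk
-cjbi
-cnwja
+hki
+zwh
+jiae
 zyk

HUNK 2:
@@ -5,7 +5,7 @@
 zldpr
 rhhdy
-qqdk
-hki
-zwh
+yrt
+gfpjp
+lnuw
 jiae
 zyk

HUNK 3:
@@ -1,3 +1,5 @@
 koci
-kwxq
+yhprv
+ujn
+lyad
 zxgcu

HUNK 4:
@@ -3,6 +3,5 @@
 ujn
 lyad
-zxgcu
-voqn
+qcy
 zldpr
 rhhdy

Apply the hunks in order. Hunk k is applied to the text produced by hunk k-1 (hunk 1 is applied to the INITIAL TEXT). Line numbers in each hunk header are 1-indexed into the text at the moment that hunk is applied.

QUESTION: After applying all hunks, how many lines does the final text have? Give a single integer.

Answer: 12

Derivation:
Hunk 1: at line 7 remove [cjbi,cnwja] add [hki,zwh,jiae] -> 11 lines: koci kwxq zxgcu voqn zldpr rhhdy qqdk hki zwh jiae zyk
Hunk 2: at line 5 remove [qqdk,hki,zwh] add [yrt,gfpjp,lnuw] -> 11 lines: koci kwxq zxgcu voqn zldpr rhhdy yrt gfpjp lnuw jiae zyk
Hunk 3: at line 1 remove [kwxq] add [yhprv,ujn,lyad] -> 13 lines: koci yhprv ujn lyad zxgcu voqn zldpr rhhdy yrt gfpjp lnuw jiae zyk
Hunk 4: at line 3 remove [zxgcu,voqn] add [qcy] -> 12 lines: koci yhprv ujn lyad qcy zldpr rhhdy yrt gfpjp lnuw jiae zyk
Final line count: 12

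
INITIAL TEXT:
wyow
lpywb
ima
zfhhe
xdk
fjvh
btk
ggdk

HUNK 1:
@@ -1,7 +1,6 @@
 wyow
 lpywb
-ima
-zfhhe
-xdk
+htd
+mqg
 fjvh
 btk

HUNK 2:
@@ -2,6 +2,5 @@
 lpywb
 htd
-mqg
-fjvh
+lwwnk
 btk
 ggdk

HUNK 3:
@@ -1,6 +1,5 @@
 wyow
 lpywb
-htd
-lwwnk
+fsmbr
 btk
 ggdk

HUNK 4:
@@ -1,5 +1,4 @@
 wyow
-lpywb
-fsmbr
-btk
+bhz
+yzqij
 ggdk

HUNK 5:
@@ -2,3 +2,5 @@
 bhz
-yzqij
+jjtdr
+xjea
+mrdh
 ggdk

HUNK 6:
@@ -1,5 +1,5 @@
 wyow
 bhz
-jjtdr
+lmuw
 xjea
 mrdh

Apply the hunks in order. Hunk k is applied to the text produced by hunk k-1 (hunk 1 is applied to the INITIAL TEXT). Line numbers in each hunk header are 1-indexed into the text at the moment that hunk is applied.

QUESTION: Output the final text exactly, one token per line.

Answer: wyow
bhz
lmuw
xjea
mrdh
ggdk

Derivation:
Hunk 1: at line 1 remove [ima,zfhhe,xdk] add [htd,mqg] -> 7 lines: wyow lpywb htd mqg fjvh btk ggdk
Hunk 2: at line 2 remove [mqg,fjvh] add [lwwnk] -> 6 lines: wyow lpywb htd lwwnk btk ggdk
Hunk 3: at line 1 remove [htd,lwwnk] add [fsmbr] -> 5 lines: wyow lpywb fsmbr btk ggdk
Hunk 4: at line 1 remove [lpywb,fsmbr,btk] add [bhz,yzqij] -> 4 lines: wyow bhz yzqij ggdk
Hunk 5: at line 2 remove [yzqij] add [jjtdr,xjea,mrdh] -> 6 lines: wyow bhz jjtdr xjea mrdh ggdk
Hunk 6: at line 1 remove [jjtdr] add [lmuw] -> 6 lines: wyow bhz lmuw xjea mrdh ggdk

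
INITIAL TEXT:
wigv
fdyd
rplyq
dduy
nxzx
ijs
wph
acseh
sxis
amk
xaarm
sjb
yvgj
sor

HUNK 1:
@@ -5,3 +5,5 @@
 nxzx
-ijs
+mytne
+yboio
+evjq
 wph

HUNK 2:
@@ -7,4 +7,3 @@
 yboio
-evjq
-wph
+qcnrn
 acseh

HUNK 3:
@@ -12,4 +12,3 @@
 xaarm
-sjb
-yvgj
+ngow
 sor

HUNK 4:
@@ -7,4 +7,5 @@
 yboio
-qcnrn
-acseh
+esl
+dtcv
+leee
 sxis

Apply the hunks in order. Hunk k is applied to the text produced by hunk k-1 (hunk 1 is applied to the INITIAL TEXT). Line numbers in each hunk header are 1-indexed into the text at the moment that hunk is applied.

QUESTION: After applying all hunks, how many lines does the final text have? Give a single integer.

Answer: 15

Derivation:
Hunk 1: at line 5 remove [ijs] add [mytne,yboio,evjq] -> 16 lines: wigv fdyd rplyq dduy nxzx mytne yboio evjq wph acseh sxis amk xaarm sjb yvgj sor
Hunk 2: at line 7 remove [evjq,wph] add [qcnrn] -> 15 lines: wigv fdyd rplyq dduy nxzx mytne yboio qcnrn acseh sxis amk xaarm sjb yvgj sor
Hunk 3: at line 12 remove [sjb,yvgj] add [ngow] -> 14 lines: wigv fdyd rplyq dduy nxzx mytne yboio qcnrn acseh sxis amk xaarm ngow sor
Hunk 4: at line 7 remove [qcnrn,acseh] add [esl,dtcv,leee] -> 15 lines: wigv fdyd rplyq dduy nxzx mytne yboio esl dtcv leee sxis amk xaarm ngow sor
Final line count: 15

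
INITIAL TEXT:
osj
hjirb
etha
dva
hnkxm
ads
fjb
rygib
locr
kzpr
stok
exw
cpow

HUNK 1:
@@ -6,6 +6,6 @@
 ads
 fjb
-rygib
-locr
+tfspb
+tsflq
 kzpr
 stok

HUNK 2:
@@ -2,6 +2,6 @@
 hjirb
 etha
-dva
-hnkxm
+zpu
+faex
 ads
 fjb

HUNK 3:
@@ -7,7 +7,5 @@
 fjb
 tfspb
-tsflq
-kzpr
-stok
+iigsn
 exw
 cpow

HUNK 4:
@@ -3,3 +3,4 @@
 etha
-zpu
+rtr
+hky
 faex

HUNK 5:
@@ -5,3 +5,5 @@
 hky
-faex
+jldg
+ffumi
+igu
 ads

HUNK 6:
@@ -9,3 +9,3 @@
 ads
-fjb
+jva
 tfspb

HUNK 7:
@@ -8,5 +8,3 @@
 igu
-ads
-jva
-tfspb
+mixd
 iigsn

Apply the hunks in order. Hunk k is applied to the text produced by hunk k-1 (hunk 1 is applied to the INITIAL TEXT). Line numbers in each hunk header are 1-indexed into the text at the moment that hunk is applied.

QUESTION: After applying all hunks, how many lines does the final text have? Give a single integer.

Answer: 12

Derivation:
Hunk 1: at line 6 remove [rygib,locr] add [tfspb,tsflq] -> 13 lines: osj hjirb etha dva hnkxm ads fjb tfspb tsflq kzpr stok exw cpow
Hunk 2: at line 2 remove [dva,hnkxm] add [zpu,faex] -> 13 lines: osj hjirb etha zpu faex ads fjb tfspb tsflq kzpr stok exw cpow
Hunk 3: at line 7 remove [tsflq,kzpr,stok] add [iigsn] -> 11 lines: osj hjirb etha zpu faex ads fjb tfspb iigsn exw cpow
Hunk 4: at line 3 remove [zpu] add [rtr,hky] -> 12 lines: osj hjirb etha rtr hky faex ads fjb tfspb iigsn exw cpow
Hunk 5: at line 5 remove [faex] add [jldg,ffumi,igu] -> 14 lines: osj hjirb etha rtr hky jldg ffumi igu ads fjb tfspb iigsn exw cpow
Hunk 6: at line 9 remove [fjb] add [jva] -> 14 lines: osj hjirb etha rtr hky jldg ffumi igu ads jva tfspb iigsn exw cpow
Hunk 7: at line 8 remove [ads,jva,tfspb] add [mixd] -> 12 lines: osj hjirb etha rtr hky jldg ffumi igu mixd iigsn exw cpow
Final line count: 12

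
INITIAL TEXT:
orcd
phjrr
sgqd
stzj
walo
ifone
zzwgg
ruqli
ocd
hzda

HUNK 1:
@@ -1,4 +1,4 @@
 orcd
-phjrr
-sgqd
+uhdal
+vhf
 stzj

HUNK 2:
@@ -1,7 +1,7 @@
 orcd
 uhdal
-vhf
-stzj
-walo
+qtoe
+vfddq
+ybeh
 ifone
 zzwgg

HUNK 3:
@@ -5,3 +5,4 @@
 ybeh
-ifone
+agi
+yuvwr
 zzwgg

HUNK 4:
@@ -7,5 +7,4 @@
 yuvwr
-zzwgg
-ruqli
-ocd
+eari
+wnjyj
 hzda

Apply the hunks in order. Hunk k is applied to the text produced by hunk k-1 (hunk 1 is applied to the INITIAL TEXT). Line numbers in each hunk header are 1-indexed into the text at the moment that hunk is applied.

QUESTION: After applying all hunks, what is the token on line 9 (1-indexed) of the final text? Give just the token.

Answer: wnjyj

Derivation:
Hunk 1: at line 1 remove [phjrr,sgqd] add [uhdal,vhf] -> 10 lines: orcd uhdal vhf stzj walo ifone zzwgg ruqli ocd hzda
Hunk 2: at line 1 remove [vhf,stzj,walo] add [qtoe,vfddq,ybeh] -> 10 lines: orcd uhdal qtoe vfddq ybeh ifone zzwgg ruqli ocd hzda
Hunk 3: at line 5 remove [ifone] add [agi,yuvwr] -> 11 lines: orcd uhdal qtoe vfddq ybeh agi yuvwr zzwgg ruqli ocd hzda
Hunk 4: at line 7 remove [zzwgg,ruqli,ocd] add [eari,wnjyj] -> 10 lines: orcd uhdal qtoe vfddq ybeh agi yuvwr eari wnjyj hzda
Final line 9: wnjyj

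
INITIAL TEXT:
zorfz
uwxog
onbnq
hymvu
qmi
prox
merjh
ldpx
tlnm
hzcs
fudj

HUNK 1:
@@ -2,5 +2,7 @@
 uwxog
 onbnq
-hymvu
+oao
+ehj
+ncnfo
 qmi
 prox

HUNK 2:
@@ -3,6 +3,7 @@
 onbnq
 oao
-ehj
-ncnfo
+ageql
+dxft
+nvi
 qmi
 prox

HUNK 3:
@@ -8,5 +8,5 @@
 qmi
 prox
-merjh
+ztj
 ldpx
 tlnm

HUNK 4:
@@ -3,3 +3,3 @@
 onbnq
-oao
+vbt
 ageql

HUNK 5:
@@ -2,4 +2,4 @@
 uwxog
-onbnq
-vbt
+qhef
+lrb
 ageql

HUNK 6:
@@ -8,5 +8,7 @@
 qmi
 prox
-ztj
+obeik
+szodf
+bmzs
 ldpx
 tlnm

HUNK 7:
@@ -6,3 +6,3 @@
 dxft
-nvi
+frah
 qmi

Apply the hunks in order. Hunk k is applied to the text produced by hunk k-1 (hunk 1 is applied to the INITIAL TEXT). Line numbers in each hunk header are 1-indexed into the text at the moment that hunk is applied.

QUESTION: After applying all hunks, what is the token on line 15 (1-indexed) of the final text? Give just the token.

Answer: hzcs

Derivation:
Hunk 1: at line 2 remove [hymvu] add [oao,ehj,ncnfo] -> 13 lines: zorfz uwxog onbnq oao ehj ncnfo qmi prox merjh ldpx tlnm hzcs fudj
Hunk 2: at line 3 remove [ehj,ncnfo] add [ageql,dxft,nvi] -> 14 lines: zorfz uwxog onbnq oao ageql dxft nvi qmi prox merjh ldpx tlnm hzcs fudj
Hunk 3: at line 8 remove [merjh] add [ztj] -> 14 lines: zorfz uwxog onbnq oao ageql dxft nvi qmi prox ztj ldpx tlnm hzcs fudj
Hunk 4: at line 3 remove [oao] add [vbt] -> 14 lines: zorfz uwxog onbnq vbt ageql dxft nvi qmi prox ztj ldpx tlnm hzcs fudj
Hunk 5: at line 2 remove [onbnq,vbt] add [qhef,lrb] -> 14 lines: zorfz uwxog qhef lrb ageql dxft nvi qmi prox ztj ldpx tlnm hzcs fudj
Hunk 6: at line 8 remove [ztj] add [obeik,szodf,bmzs] -> 16 lines: zorfz uwxog qhef lrb ageql dxft nvi qmi prox obeik szodf bmzs ldpx tlnm hzcs fudj
Hunk 7: at line 6 remove [nvi] add [frah] -> 16 lines: zorfz uwxog qhef lrb ageql dxft frah qmi prox obeik szodf bmzs ldpx tlnm hzcs fudj
Final line 15: hzcs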